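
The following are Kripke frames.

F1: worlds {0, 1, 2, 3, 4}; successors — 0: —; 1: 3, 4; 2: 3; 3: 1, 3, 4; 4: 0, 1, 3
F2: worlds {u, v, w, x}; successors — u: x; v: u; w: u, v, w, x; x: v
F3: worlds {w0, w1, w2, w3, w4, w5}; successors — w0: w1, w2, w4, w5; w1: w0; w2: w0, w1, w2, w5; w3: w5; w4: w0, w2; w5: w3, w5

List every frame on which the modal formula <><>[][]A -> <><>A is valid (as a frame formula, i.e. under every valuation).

The schema corresponds to a generalized confluence (Geach) condition: forall x forall y (x R^2 y -> exists w (y R^2 w & x R^2 w)).
F1: fails — 1R²0 but no w with 0R²w and 1R²w.
F2: fails — uR²v but no t with vR²t and uR²t.
F3: holds.

F3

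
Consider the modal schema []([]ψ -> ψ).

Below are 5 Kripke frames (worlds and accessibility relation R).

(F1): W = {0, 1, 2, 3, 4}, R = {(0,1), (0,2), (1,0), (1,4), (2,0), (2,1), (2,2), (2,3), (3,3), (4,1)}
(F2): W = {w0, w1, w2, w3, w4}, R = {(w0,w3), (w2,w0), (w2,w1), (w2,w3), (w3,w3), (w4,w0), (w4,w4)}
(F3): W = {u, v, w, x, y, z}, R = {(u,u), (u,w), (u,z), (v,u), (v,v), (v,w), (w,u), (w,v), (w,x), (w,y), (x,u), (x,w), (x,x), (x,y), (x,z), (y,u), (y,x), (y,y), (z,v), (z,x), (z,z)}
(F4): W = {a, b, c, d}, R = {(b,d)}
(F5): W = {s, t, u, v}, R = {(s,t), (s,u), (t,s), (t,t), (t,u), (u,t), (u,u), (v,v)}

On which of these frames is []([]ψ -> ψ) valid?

Frame correspondent (Sahlqvist): forall x forall y (Rxy -> Ryy) — i.e. shift-reflexivity.
(F1): fails — R10 but not R00.
(F2): fails — Rw4w0 but not Rw0w0.
(F3): fails — Ruw but not Rww.
(F4): fails — Rbd but not Rdd.
(F5): fails — Rts but not Rss.

none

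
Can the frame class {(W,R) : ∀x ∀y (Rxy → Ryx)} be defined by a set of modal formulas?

Yes, by p → □◇p

The condition is symmetry. A defining modal formula is p → □◇p.
Suppose p→□◇p is valid. Take Rxy and set V(p)={x}. Then p at x, so □◇p at x, so ◇p at y, so some z with Ryz has p; z=x, i.e. Ryx.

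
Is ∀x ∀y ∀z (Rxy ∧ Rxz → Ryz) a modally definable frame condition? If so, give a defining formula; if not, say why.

Yes, by ◇r → □◇r

This is a Sahlqvist condition; the 5 axiom ◇r → □◇r defines it.
Suppose ◇r→□◇r is valid. Take Rxy, Rxz and set V(r)={y}. Then ◇r at x, so □◇r at x, so ◇r at z, so some w with Rzw has r; w=y, i.e. Rzy. By symmetry of the argument, Ryz.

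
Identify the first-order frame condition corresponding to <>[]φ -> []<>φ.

This schema is the .2 axiom.
Its frame correspondent is convergence — forall x forall y forall z (Rxy & Rxz -> exists w (Ryw & Rzw)).

Convergence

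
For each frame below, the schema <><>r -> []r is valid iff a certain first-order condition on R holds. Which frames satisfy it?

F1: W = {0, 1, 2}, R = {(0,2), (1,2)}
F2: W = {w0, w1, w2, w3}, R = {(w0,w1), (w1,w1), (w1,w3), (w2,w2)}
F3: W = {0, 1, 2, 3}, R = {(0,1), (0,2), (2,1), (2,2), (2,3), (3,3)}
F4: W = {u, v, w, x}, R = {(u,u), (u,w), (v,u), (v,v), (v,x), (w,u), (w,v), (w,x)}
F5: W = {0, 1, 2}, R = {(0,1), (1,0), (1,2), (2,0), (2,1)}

Frame correspondent (Sahlqvist): forall x forall y forall z ((x R^2 y & xRz) -> exists w (y = w & z = w)) — i.e. a generalized confluence (Geach) condition.
F1: condition met.
F2: fails — w0R²w3, w0Rw1 but w3 ≠ w1.
F3: fails — 0R²1, 0R2 but 1 ≠ 2.
F4: fails — uR²u, uRw but u ≠ w.
F5: fails — 0R²0, 0R1 but 0 ≠ 1.
Valid on: F1.

F1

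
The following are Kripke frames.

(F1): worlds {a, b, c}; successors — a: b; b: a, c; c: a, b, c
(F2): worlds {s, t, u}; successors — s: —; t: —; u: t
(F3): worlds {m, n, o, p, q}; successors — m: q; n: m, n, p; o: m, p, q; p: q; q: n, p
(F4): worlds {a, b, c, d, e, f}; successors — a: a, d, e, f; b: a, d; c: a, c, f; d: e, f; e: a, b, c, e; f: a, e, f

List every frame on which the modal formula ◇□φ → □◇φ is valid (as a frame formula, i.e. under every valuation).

The schema corresponds to convergence: ∀x ∀y ∀z (Rxy ∧ Rxz → ∃w (Ryw ∧ Rzw)).
(F1): fails — Rcb and Rca but b and a have no common successor.
(F2): fails — Rut and Rut but t and t have no common successor.
(F3): fails — Rnn and Rnm but n and m have no common successor.
(F4): holds.

(F4)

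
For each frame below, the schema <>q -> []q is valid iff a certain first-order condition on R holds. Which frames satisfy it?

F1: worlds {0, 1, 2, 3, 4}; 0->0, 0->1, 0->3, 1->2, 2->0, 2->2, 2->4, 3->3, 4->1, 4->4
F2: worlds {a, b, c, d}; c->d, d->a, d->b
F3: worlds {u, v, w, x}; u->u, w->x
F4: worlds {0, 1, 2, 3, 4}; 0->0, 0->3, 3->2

F3

This is the axiom for partial functionality; its first-order frame correspondent is forall x forall y forall z (Rxy & Rxz -> y = z).
F1: fails — 0 sees both 0 and 1.
F2: fails — d sees both a and b.
F3: satisfies the condition.
F4: fails — 0 sees both 0 and 3.
Valid on: F3.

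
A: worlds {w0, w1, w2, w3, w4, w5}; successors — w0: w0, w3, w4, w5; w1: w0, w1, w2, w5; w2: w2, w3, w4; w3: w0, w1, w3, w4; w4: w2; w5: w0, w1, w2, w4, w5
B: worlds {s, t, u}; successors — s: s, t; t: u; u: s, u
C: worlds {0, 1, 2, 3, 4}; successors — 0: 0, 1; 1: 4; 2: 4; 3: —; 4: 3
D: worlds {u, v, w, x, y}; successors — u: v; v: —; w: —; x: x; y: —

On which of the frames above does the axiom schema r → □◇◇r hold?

B

The schema corresponds to a generalized confluence (Geach) condition: ∀x ∀z (xRz → ∃w (x = w ∧ zR²w)).
A: fails — w0Rw4 but no w with w0=w and w4R²w.
B: holds.
C: fails — 0R1 but no w with 0=w and 1R²w.
D: fails — uRv but no t with u=t and vR²t.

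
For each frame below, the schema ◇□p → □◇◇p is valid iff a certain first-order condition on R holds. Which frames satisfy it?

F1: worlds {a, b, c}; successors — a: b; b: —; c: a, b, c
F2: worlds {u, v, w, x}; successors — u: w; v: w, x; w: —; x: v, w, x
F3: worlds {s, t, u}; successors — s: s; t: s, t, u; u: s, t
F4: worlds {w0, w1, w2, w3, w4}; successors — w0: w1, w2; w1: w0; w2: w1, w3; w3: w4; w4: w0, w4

Frame correspondent (Sahlqvist): ∀x ∀y ∀z ((xRy ∧ xRz) → ∃w (yRw ∧ zR²w)) — i.e. a generalized confluence (Geach) condition.
F1: fails — aRb, aRb but no w with bRw and bR²w.
F2: fails — uRw, uRw but no t with wRt and wR²t.
F3: holds.
F4: fails — w0Rw1, w0Rw1 but no w with w1Rw and w1R²w.
Valid on: F3.

F3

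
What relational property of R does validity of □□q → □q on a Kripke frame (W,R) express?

This schema is the C4 axiom.
It corresponds to density: ∀x ∀y (Rxy → ∃z (Rxz ∧ Rzy)).

density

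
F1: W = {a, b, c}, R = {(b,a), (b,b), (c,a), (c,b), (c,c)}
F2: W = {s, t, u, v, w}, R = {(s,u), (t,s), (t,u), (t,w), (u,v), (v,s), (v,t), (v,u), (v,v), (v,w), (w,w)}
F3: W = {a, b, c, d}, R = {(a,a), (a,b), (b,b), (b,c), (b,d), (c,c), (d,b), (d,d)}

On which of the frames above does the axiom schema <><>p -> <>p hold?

The schema corresponds to transitivity: forall x forall y forall z (Rxy & Ryz -> Rxz).
F1: condition met.
F2: fails — Ruv and Rvw but not Ruw.
F3: fails — Rab and Rbc but not Rac.

F1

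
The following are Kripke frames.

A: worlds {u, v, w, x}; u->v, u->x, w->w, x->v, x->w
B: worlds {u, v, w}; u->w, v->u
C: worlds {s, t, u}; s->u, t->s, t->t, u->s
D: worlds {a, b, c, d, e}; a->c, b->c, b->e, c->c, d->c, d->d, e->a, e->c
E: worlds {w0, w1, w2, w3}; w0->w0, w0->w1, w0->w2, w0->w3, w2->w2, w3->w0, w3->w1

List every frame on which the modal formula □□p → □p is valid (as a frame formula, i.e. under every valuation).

The schema corresponds to density: ∀x ∀y (Rxy → ∃z (Rxz ∧ Rzy)).
A: fails — Rux but no z with Ruz and Rzx.
B: fails — Rvu but no z with Rvz and Rzu.
C: fails — Rsu but no z with Rsz and Rzu.
D: fails — Rea but no z with Rez and Rza.
E: ✓.
Valid on: E.

E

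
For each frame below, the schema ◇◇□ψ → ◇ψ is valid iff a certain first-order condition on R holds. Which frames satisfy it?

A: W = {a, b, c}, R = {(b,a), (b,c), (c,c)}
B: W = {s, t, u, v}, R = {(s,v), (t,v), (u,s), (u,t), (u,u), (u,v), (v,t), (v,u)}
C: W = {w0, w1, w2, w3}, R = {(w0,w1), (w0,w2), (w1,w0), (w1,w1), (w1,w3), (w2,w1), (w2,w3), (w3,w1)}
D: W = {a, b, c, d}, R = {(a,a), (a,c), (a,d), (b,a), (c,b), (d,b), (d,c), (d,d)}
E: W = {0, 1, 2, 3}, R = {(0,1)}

The schema corresponds to a generalized confluence (Geach) condition: ∀x ∀y (xR²y → ∃w (yRw ∧ xRw)).
A: condition met.
B: fails — vR²s but no w with sRw and vRw.
C: condition met.
D: fails — aR²c but no w with cRw and aRw.
E: condition met.
Valid on: A, C, E.

A, C, E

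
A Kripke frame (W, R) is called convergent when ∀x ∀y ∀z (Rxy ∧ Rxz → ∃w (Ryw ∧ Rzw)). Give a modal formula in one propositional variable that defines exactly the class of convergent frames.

◇□s → □◇s

The condition is convergence. The .2 schema ◇□s → □◇s defines it.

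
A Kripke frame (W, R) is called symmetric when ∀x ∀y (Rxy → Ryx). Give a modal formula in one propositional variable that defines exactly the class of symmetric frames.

The condition is symmetry. The B schema q → □◇q defines it.
Suppose q→□◇q is valid. Take Rxy and set V(q)={x}. Then q at x, so □◇q at x, so ◇q at y, so some z with Ryz has q; z=x, i.e. Ryx.

q → □◇q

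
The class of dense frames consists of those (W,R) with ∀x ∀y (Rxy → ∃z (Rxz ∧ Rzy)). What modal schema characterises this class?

□□s → □s

This is density; the standard corresponding axiom is C4: □□s → □s.
Suppose □□s→□s is valid. Take Rxy and set V(s)={w : xR²w}. Then □□s at x, so □s at x, so s at y, i.e. ∃z(Rxz∧Rzy).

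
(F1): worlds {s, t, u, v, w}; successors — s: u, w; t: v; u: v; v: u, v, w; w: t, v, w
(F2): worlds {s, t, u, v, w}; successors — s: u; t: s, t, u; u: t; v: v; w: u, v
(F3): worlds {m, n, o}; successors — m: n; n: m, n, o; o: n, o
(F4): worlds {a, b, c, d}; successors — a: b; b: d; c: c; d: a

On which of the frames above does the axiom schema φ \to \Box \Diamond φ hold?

The schema corresponds to symmetry: \forall x \forall y (Rxy \to Ryx).
(F1): fails — Rwt but not Rtw.
(F2): fails — Rwu but not Ruw.
(F3): holds.
(F4): fails — Rab but not Rba.
Valid on: (F3).

(F3)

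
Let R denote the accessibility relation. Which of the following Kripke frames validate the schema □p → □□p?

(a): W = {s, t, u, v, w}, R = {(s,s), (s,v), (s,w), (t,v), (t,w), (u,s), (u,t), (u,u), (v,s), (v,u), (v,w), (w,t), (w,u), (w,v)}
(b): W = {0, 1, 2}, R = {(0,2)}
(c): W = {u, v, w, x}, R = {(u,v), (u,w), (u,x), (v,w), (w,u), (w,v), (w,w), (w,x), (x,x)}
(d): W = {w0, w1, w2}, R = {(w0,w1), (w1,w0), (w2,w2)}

The schema corresponds to transitivity: ∀x ∀y ∀z (Rxy ∧ Ryz → Rxz).
(a): fails — Rwt and Rtw but not Rww.
(b): holds.
(c): fails — Ruw and Rwu but not Ruu.
(d): fails — Rw0w1 and Rw1w0 but not Rw0w0.

(b)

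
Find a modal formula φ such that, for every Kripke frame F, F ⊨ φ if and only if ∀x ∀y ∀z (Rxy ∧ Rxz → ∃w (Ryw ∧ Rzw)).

This is convergence; the standard corresponding axiom is .2: ◇□r → □◇r.
Suppose ◇□r→□◇r is valid. Take Rxy, Rxz and set V(r)={w : Ryw}. Then □r at y so ◇□r at x, so □◇r at x, so ◇r at z, giving w with Rzw and Ryw.

◇□r → □◇r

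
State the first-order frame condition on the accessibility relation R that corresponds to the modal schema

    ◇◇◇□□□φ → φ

∀x ∀y (xR³y → ∃w (yR³w ∧ x = w))

This is a Sahlqvist (Geach-type) schema ◇^3□^3φ → □^0◇^0φ.
Minimal-valuation argument: fix x; take any y with xR^3y and any z with xR^0z. Set V(φ) to the set of worlds R-reachable from y in exactly 3 steps. Then □^3φ holds at y, so the antecedent holds at x; validity forces ◇^0φ at z, giving a w with zR^0w and yR^3w.
First-order correspondent: ∀x ∀y (xR³y → ∃w (yR³w ∧ x = w)).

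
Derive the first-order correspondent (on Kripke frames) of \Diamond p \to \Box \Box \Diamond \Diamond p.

This is a Sahlqvist (Geach-type) schema ◇^1□^0p → □^2◇^2p.
Minimal-valuation argument: fix x; take any y with xR^1y and any z with xR^2z. Set V(p) to the set of worlds R-reachable from y in exactly 0 steps. Then □^0p holds at y, so the antecedent holds at x; validity forces ◇^2p at z, giving a w with zR^2w and yR^0w.
First-order correspondent: \forall x \forall y \forall z ((xRy \wedge x R^2 z) \to \exists w (y = w \wedge z R^2 w)).

\forall x \forall y \forall z ((xRy \wedge x R^2 z) \to \exists w (y = w \wedge z R^2 w))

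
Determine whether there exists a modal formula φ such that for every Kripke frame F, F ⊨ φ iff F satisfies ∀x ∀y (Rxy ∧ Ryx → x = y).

If a class were modally definable it would be closed under surjective bounded morphisms (Goldblatt–Thomason).
The 6-cycle (worlds s,t,u,v,w,x with s→t→u→v→w→x→s) is antisymmetric. Sending even-indexed worlds to s and odd-indexed worlds to t is a surjective bounded morphism onto the two-world frame with s↔t, which is not antisymmetric.
So the class is not modally definable.

No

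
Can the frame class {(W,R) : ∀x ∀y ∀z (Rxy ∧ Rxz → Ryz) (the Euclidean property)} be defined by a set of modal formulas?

Yes: it is the Euclidean property, defined by the 5 schema ◇p → □◇p.
Suppose ◇p→□◇p is valid. Take Rxy, Rxz and set V(p)={y}. Then ◇p at x, so □◇p at x, so ◇p at z, so some w with Rzw has p; w=y, i.e. Rzy. By symmetry of the argument, Ryz.

Definable; ◇p → □◇p defines it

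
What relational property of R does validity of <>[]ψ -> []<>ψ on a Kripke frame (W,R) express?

Convergence

Suppose ◇□ψ→□◇ψ is valid. Take Rxy, Rxz and set V(ψ)={w : Ryw}. Then □ψ at y so ◇□ψ at x, so □◇ψ at x, so ◇ψ at z, giving w with Rzw and Ryw.
Conversely, any frame satisfying forall x forall y forall z (Rxy & Rxz -> exists w (Ryw & Rzw)) validates the schema.
Frame condition: forall x forall y forall z (Rxy & Rxz -> exists w (Ryw & Rzw)).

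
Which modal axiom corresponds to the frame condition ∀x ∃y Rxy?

□p → ◇p

This is seriality; the standard corresponding axiom is D: □p → ◇p.
Suppose □p→◇p is valid. At any x set V(p)=W. Then □p at x, so ◇p at x, so x has a successor.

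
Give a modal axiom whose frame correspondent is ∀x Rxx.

The condition is reflexivity. The T schema □q → q defines it.

□q → q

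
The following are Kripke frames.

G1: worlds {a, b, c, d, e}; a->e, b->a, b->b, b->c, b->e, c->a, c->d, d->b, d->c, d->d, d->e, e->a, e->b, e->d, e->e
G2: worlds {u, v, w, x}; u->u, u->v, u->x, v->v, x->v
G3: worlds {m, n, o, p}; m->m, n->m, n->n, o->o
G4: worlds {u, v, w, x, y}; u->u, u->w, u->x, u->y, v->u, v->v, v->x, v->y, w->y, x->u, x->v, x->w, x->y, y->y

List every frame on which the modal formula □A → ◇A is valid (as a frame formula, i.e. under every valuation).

G1, G4

Frame correspondent (Sahlqvist): ∀x ∃y Rxy — i.e. seriality.
G1: ✓.
G2: fails — world w has no successor.
G3: fails — world p has no successor.
G4: ✓.
Valid on: G1, G4.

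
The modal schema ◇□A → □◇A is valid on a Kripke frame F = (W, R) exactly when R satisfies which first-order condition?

Convergence

Suppose ◇□A→□◇A is valid. Take Rxy, Rxz and set V(A)={w : Ryw}. Then □A at y so ◇□A at x, so □◇A at x, so ◇A at z, giving w with Rzw and Ryw.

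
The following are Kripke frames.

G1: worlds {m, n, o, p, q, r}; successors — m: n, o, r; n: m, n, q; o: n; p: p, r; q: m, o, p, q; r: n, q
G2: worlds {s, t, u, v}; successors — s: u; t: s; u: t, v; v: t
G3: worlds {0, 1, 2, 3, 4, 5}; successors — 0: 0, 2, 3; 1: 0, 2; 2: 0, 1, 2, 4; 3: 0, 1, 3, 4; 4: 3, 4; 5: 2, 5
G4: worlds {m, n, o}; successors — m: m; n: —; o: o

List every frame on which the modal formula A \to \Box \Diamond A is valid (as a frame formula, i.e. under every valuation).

G4

This is the axiom for symmetry; its first-order frame correspondent is \forall x \forall y (Rxy \to Ryx).
G1: fails — Ron but not Rno.
G2: fails — Ruv but not Rvu.
G3: fails — R10 but not R01.
G4: ✓.
Valid on: G4.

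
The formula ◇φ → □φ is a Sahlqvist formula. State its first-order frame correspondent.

partial functionality

This schema is the CD axiom.
It corresponds to partial functionality: ∀x ∀y ∀z (Rxy ∧ Rxz → y = z).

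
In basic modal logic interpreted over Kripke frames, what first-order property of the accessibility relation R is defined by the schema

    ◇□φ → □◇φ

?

This schema is the .2 axiom.
It corresponds to convergence: ∀x ∀y ∀z (Rxy ∧ Rxz → ∃w (Ryw ∧ Rzw)).

convergence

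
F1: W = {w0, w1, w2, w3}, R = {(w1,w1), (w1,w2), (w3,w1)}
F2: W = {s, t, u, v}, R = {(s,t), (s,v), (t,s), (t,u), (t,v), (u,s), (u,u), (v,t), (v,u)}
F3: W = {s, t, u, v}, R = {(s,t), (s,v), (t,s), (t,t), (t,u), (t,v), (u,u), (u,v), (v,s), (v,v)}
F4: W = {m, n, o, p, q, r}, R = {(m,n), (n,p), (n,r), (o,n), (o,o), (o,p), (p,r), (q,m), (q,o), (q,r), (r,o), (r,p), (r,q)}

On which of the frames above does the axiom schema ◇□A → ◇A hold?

This is the axiom for a generalized confluence (Geach) condition; its first-order frame correspondent is ∀x ∀y (xRy → ∃w (yRw ∧ xRw)).
F1: fails — w1Rw2 but no w with w2Rw and w1Rw.
F2: fails — uRs but no w with sRw and uRw.
F3: satisfies the condition.
F4: fails — mRn but no w with nRw and mRw.

F3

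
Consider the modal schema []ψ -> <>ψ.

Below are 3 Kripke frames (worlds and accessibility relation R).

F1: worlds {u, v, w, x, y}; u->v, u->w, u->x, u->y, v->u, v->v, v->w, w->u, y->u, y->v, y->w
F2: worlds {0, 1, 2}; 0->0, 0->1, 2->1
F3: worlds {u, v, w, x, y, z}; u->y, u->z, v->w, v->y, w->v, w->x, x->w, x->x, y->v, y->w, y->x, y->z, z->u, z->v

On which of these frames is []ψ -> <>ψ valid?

This is the axiom for seriality; its first-order frame correspondent is forall x exists y Rxy.
F1: fails — world x has no successor.
F2: fails — world 1 has no successor.
F3: condition met.
Valid on: F3.

F3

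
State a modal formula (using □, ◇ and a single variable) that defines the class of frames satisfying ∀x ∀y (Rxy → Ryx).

This is symmetry; the standard corresponding axiom is B: p → □◇p.
Suppose p→□◇p is valid. Take Rxy and set V(p)={x}. Then p at x, so □◇p at x, so ◇p at y, so some z with Ryz has p; z=x, i.e. Ryx.

p → □◇p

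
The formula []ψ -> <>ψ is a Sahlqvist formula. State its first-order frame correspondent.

seriality

This schema is the D axiom.
It corresponds to seriality: forall x exists y Rxy.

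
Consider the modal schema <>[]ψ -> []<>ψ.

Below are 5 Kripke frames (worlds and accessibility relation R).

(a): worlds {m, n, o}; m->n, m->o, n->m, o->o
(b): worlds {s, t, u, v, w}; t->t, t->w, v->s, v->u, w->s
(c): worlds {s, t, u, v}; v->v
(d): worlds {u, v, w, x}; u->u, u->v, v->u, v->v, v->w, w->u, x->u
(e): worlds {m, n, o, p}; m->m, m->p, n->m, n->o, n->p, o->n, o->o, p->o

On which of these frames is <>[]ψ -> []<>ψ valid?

(c), (d)

Frame correspondent (Sahlqvist): forall x forall y forall z (Rxy & Rxz -> exists w (Ryw & Rzw)) — i.e. convergence.
(a): fails — Rmo and Rmn but o and n have no common successor.
(b): fails — Rtw and Rtt but w and t have no common successor.
(c): condition met.
(d): condition met.
(e): fails — Rmm and Rmp but m and p have no common successor.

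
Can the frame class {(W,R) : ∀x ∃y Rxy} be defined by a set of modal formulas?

This is a Sahlqvist condition; the D axiom □p → ◇p defines it.
Suppose □p→◇p is valid. At any x set V(p)=W. Then □p at x, so ◇p at x, so x has a successor.

Definable; □p → ◇p defines it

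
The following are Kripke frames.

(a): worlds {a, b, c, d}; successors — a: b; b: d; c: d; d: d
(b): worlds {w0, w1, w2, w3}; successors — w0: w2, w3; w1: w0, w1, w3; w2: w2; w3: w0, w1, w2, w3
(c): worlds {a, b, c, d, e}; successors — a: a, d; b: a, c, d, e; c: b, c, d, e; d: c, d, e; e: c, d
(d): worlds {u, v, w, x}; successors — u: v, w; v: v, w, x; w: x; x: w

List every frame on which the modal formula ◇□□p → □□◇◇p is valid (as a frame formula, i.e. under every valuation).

This is the axiom for a generalized confluence (Geach) condition; its first-order frame correspondent is ∀x ∀y ∀z ((xRy ∧ xR²z) → ∃w (yR²w ∧ zR²w)).
(a): holds.
(b): holds.
(c): holds.
(d): fails — uRw, uR²x but no t with wR²t and xR²t.
Valid on: (a), (b), (c).

(a), (b), (c)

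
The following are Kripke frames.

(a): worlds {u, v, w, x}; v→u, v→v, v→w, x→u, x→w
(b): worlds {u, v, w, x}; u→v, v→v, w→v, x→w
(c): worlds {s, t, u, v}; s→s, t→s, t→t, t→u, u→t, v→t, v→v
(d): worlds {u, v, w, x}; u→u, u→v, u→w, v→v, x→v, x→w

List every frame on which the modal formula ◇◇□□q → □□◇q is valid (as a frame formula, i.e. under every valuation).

(b)

The schema corresponds to a generalized confluence (Geach) condition: ∀x ∀y ∀z ((xR²y ∧ xR²z) → ∃w (yR²w ∧ zRw)).
(a): fails — vR²u, vR²u but no t with uR²t and uRt.
(b): ✓.
(c): fails — tR²s, tR²u but no w with sR²w and uRw.
(d): fails — uR²u, uR²w but no t with uR²t and wRt.
Valid on: (b).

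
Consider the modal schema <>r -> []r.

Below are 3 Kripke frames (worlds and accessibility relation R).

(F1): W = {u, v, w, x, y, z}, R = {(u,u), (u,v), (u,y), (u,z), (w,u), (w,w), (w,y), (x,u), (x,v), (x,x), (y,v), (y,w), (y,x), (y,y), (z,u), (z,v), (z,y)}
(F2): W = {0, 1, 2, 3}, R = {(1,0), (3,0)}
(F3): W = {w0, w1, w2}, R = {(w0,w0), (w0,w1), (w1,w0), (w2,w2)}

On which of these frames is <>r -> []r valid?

This is the axiom for partial functionality; its first-order frame correspondent is forall x forall y forall z (Rxy & Rxz -> y = z).
(F1): fails — u sees both u and v.
(F2): condition met.
(F3): fails — w0 sees both w0 and w1.
Valid on: (F2).

(F2)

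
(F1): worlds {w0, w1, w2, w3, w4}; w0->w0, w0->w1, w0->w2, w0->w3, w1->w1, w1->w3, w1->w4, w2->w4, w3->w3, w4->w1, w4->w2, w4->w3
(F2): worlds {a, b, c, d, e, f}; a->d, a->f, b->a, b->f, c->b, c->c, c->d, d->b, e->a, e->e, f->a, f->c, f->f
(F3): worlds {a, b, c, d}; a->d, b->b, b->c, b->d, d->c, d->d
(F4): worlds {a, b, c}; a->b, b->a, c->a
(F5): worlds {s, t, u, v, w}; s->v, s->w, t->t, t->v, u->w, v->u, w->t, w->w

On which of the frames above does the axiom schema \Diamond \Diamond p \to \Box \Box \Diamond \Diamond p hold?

The schema corresponds to a generalized confluence (Geach) condition: \forall x \forall y \forall z ((x R^2 y \wedge x R^2 z) \to \exists w (y = w \wedge z R^2 w)).
(F1): fails — w0R²w0, w0R²w1 but no w with w0=w and w1R²w.
(F2): fails — aR²b, aR²b but no w with b=w and bR²w.
(F3): fails — aR²c, aR²c but no w with c=w and cR²w.
(F4): ✓.
(F5): fails — sR²u, sR²u but no w* with u=w* and uR²w*.

(F4)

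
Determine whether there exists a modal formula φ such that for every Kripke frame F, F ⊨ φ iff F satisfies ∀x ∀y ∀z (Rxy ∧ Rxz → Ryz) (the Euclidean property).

Yes, by ◇p → □◇p

The condition is the Euclidean property. A defining modal formula is ◇p → □◇p.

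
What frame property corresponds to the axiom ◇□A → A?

Replacing A by ¬A and contraposing gives the equivalent schema A → □◇A.
Suppose A→□◇A is valid. Take Rxy and set V(A)={x}. Then A at x, so □◇A at x, so ◇A at y, so some z with Ryz has A; z=x, i.e. Ryx.

symmetry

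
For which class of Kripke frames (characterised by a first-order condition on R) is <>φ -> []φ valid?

Suppose ◇φ→□φ is valid. Take Rxy, Rxz and set V(φ)={y}. Then ◇φ at x, so □φ at x, so φ at z, i.e. z=y.
The converse is a direct semantic check.
So the correspondent is partial functionality.

Partial functionality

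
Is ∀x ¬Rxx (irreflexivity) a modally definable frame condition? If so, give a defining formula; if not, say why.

Not modally definable

Any modally definable frame class is closed under surjective bounded morphisms.
The 2-cycle (worlds a,b with a→b→a) is irreflexive, and the map sending every world to a single reflexive point • is a surjective bounded morphism (forth: every edge maps to (•,•); back: every world has a successor). So any modal formula valid on the 2-cycle is also valid on the reflexive point, which is not irreflexive.
Hence irreflexivity is not modally definable.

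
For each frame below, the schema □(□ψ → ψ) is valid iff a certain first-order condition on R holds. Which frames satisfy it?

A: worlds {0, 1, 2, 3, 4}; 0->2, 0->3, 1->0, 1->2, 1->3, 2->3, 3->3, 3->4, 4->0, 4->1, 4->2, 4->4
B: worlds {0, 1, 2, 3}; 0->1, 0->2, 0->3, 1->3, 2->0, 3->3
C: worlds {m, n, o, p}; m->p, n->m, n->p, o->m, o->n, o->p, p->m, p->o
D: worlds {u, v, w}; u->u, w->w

This is the axiom for shift-reflexivity; its first-order frame correspondent is ∀x ∀y (Rxy → Ryy).
A: fails — R10 but not R00.
B: fails — R02 but not R22.
C: fails — Ron but not Rnn.
D: holds.

D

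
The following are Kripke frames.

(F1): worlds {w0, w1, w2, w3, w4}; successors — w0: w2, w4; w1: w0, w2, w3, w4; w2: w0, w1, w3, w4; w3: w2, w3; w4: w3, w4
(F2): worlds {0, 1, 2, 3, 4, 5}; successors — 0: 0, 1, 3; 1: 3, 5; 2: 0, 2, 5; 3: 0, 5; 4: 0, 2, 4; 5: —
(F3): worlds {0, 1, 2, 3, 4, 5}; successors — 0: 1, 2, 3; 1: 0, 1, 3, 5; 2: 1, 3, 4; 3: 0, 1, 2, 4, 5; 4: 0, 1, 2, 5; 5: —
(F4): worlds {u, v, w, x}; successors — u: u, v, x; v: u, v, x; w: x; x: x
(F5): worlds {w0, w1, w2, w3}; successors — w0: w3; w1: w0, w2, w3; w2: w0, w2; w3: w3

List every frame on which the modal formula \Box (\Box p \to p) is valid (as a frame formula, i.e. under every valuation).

(F4)

The schema corresponds to shift-reflexivity: \forall x \forall y (Rxy \to Ryy).
(F1): fails — Rw1w2 but not Rw2w2.
(F2): fails — R25 but not R55.
(F3): fails — R34 but not R44.
(F4): condition met.
(F5): fails — Rw1w0 but not Rw0w0.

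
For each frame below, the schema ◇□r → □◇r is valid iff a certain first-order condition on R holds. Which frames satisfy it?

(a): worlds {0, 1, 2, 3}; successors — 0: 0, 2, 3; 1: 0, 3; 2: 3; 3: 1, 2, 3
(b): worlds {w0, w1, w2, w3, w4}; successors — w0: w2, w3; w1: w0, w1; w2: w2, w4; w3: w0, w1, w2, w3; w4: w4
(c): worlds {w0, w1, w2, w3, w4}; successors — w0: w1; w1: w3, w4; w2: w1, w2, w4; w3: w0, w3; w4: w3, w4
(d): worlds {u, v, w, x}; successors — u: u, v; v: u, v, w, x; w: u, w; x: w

(a)

This is the axiom for convergence; its first-order frame correspondent is ∀x ∀y ∀z (Rxy ∧ Rxz → ∃w (Ryw ∧ Rzw)).
(a): holds.
(b): fails — Rw1w1 and Rw1w0 but w1 and w0 have no common successor.
(c): fails — Rw3w0 and Rw3w3 but w0 and w3 have no common successor.
(d): fails — Rvu and Rvx but u and x have no common successor.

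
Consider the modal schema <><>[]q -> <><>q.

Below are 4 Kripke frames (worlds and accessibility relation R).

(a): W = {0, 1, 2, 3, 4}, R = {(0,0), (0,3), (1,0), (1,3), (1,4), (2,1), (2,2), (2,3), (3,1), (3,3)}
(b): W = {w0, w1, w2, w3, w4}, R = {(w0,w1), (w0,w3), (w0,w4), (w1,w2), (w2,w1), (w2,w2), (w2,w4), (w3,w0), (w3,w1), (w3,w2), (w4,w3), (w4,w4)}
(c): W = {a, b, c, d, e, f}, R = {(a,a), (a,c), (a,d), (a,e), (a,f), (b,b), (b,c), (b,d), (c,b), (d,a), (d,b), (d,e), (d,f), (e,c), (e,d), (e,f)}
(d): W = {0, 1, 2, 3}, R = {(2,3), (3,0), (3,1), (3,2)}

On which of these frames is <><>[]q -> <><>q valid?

(b)

The schema corresponds to a generalized confluence (Geach) condition: forall x forall y (x R^2 y -> exists w (yRw & x R^2 w)).
(a): fails — 2R²4 but no w with 4Rw and 2R²w.
(b): condition met.
(c): fails — aR²f but no w with fRw and aR²w.
(d): fails — 2R²0 but no w with 0Rw and 2R²w.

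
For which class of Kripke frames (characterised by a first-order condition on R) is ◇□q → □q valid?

This is a form of the 5 axiom.
It corresponds to the Euclidean property: ∀x ∀y ∀z (Rxy ∧ Rxz → Ryz).

the Euclidean property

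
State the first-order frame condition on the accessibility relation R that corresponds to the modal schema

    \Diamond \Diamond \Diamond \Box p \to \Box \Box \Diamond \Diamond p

This is a Sahlqvist (Geach-type) schema ◇^3□^1p → □^2◇^2p.
First-order correspondent: \forall x \forall y \forall z ((x R^3 y \wedge x R^2 z) \to \exists w (yRw \wedge z R^2 w)).

\forall x \forall y \forall z ((x R^3 y \wedge x R^2 z) \to \exists w (yRw \wedge z R^2 w))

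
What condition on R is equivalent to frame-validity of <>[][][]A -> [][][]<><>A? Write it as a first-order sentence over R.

forall x forall y forall z ((xRy & x R^3 z) -> exists w (y R^3 w & z R^2 w))

This is a Sahlqvist (Geach-type) schema ◇^1□^3A → □^3◇^2A.
First-order correspondent: forall x forall y forall z ((xRy & x R^3 z) -> exists w (y R^3 w & z R^2 w)).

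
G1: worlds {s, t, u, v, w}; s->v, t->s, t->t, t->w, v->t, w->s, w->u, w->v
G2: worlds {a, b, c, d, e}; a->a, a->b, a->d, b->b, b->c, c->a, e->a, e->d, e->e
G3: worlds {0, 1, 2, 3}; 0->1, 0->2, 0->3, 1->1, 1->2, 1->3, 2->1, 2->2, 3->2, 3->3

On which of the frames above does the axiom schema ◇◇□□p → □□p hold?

This is the axiom for a generalized confluence (Geach) condition; its first-order frame correspondent is ∀x ∀y ∀z ((xR²y ∧ xR²z) → ∃w (yR²w ∧ z = w)).
G1: fails — tR²s, tR²s but no w* with sR²w* and s=w*.
G2: fails — aR²b, aR²d but no w with bR²w and d=w.
G3: condition met.

G3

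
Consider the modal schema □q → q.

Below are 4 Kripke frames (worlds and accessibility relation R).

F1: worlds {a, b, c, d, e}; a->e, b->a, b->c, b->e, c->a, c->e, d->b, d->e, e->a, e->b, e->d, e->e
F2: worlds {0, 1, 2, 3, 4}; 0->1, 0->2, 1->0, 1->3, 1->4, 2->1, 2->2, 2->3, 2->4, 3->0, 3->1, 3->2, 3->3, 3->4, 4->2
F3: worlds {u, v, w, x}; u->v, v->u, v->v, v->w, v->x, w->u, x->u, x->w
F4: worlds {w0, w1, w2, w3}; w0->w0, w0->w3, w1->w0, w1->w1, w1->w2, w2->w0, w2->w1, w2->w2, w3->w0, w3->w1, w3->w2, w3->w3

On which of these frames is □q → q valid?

Frame correspondent (Sahlqvist): ∀x Rxx — i.e. reflexivity.
F1: fails — world a does not see itself.
F2: fails — world 0 does not see itself.
F3: fails — world u does not see itself.
F4: condition met.
Valid on: F4.

F4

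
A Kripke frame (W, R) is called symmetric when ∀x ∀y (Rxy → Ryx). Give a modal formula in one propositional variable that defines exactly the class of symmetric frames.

The condition is symmetry. The B schema q → □◇q defines it.

q → □◇q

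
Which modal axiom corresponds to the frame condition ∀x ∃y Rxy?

A defining formula is □s → ◇s (the D axiom).
Suppose □s→◇s is valid. At any x set V(s)=W. Then □s at x, so ◇s at x, so x has a successor.

□s → ◇s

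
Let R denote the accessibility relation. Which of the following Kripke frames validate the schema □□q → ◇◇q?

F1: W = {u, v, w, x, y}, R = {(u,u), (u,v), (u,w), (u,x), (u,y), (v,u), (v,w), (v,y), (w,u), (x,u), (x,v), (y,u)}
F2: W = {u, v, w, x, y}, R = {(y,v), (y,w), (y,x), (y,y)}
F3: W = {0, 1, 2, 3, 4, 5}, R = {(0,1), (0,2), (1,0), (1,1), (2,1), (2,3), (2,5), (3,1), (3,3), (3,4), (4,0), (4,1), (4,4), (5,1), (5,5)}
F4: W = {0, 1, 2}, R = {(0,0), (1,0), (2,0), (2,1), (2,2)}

F1, F3, F4

This is the axiom for a generalized confluence (Geach) condition; its first-order frame correspondent is ∀x ∃w (xR²w ∧ xR²w).
F1: condition met.
F2: fails — at u but no t with uR²t and uR²t.
F3: condition met.
F4: condition met.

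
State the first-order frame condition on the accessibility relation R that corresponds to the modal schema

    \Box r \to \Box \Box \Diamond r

\forall x \forall z (x R^2 z \to \exists w (xRw \wedge zRw))

This is a Sahlqvist (Geach-type) schema ◇^0□^1r → □^2◇^1r.
First-order correspondent: \forall x \forall z (x R^2 z \to \exists w (xRw \wedge zRw)).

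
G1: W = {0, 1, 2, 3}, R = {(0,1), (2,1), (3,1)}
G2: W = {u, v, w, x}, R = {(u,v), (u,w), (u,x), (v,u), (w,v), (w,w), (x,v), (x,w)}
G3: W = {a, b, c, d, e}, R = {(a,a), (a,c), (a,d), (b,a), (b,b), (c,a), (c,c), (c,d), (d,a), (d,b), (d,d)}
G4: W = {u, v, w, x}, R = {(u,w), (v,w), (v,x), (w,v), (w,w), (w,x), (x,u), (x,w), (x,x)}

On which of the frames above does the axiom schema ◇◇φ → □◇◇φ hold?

The schema corresponds to a generalized confluence (Geach) condition: ∀x ∀y ∀z ((xR²y ∧ xRz) → ∃w (y = w ∧ zR²w)).
G1: condition met.
G2: fails — uR²u, uRv but no t with u=t and vR²t.
G3: condition met.
G4: fails — xR²u, xRu but no t with u=t and uR²t.

G1, G3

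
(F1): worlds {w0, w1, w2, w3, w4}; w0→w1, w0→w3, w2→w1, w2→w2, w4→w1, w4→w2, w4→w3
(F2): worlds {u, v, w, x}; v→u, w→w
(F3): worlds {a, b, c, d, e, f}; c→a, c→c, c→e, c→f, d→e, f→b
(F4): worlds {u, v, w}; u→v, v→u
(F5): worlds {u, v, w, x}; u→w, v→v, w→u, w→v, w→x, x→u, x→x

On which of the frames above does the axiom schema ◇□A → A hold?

(F4)

This is the axiom for symmetry; its first-order frame correspondent is ∀x ∀y (Rxy → Ryx).
(F1): fails — Rw4w1 but not Rw1w4.
(F2): fails — Rvu but not Ruv.
(F3): fails — Rcf but not Rfc.
(F4): holds.
(F5): fails — Rwx but not Rxw.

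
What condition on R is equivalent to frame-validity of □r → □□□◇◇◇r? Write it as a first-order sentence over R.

This is a Sahlqvist (Geach-type) schema ◇^0□^1r → □^3◇^3r.
Minimal-valuation argument: fix x; take any y with xR^0y and any z with xR^3z. Set V(r) to the set of worlds R-reachable from y in exactly 1 step. Then □^1r holds at y, so the antecedent holds at x; validity forces ◇^3r at z, giving a w with zR^3w and yR^1w.
First-order correspondent: ∀x ∀z (xR³z → ∃w (xRw ∧ zR³w)).

∀x ∀z (xR³z → ∃w (xRw ∧ zR³w))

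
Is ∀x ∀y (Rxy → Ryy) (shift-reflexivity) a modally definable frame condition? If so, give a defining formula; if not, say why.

Yes, by □(□p → p)

Yes: it is shift-reflexivity, defined by the T□ schema □(□p → p).
Suppose □(□p→p) is valid. Take Rxy and set V(p)={w : Ryw}. Then at y, □p holds; since □(□p→p) at x, □p→p at y, so p at y, i.e. Ryy.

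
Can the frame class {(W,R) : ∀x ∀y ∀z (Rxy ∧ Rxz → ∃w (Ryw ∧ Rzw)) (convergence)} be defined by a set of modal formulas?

Yes, by ◇□p → □◇p

Yes: it is convergence, defined by the .2 schema ◇□p → □◇p.
Suppose ◇□p→□◇p is valid. Take Rxy, Rxz and set V(p)={w : Ryw}. Then □p at y so ◇□p at x, so □◇p at x, so ◇p at z, giving w with Rzw and Ryw.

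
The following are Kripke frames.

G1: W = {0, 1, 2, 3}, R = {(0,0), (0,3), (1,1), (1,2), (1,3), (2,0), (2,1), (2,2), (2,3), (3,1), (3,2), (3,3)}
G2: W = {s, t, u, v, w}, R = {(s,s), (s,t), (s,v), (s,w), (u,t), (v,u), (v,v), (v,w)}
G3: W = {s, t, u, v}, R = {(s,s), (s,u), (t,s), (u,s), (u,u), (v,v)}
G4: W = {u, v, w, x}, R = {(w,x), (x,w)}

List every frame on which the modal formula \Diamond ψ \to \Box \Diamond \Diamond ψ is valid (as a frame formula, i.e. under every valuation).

Frame correspondent (Sahlqvist): \forall x \forall y \forall z ((xRy \wedge xRz) \to \exists w (y = w \wedge z R^2 w)) — i.e. a generalized confluence (Geach) condition.
G1: ✓.
G2: fails — sRs, sRt but no w* with s=w* and tR²w*.
G3: ✓.
G4: ✓.
Valid on: G1, G3, G4.

G1, G3, G4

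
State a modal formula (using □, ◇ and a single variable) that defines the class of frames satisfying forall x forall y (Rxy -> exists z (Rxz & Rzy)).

□□ψ → □ψ

A defining formula is □□ψ → □ψ (the C4 axiom).
Suppose □□ψ→□ψ is valid. Take Rxy and set V(ψ)={w : xR²w}. Then □□ψ at x, so □ψ at x, so ψ at y, i.e. ∃z(Rxz∧Rzy).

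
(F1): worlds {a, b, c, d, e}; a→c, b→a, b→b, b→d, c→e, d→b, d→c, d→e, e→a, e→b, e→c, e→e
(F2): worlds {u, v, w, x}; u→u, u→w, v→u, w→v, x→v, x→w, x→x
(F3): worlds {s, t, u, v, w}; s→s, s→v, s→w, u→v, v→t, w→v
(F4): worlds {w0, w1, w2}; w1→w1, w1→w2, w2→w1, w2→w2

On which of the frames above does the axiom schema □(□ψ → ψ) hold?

(F4)

This is the axiom for shift-reflexivity; its first-order frame correspondent is ∀x ∀y (Rxy → Ryy).
(F1): fails — Rdc but not Rcc.
(F2): fails — Rxw but not Rww.
(F3): fails — Ruv but not Rvv.
(F4): holds.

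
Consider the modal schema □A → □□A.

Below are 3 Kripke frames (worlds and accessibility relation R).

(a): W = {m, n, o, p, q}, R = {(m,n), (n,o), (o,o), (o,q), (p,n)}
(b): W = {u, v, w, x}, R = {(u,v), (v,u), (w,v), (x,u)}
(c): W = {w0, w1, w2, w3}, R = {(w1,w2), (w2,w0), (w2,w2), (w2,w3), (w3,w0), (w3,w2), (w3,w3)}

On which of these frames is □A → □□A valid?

none

The schema corresponds to transitivity: ∀x ∀y ∀z (Rxy ∧ Ryz → Rxz).
(a): fails — Rpn and Rno but not Rpo.
(b): fails — Ruv and Rvu but not Ruu.
(c): fails — Rw1w2 and Rw2w0 but not Rw1w0.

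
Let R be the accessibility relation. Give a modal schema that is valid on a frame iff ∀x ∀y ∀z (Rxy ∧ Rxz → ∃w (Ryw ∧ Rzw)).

◇□p → □◇p

The condition is convergence. The .2 schema ◇□p → □◇p defines it.
Suppose ◇□p→□◇p is valid. Take Rxy, Rxz and set V(p)={w : Ryw}. Then □p at y so ◇□p at x, so □◇p at x, so ◇p at z, giving w with Rzw and Ryw.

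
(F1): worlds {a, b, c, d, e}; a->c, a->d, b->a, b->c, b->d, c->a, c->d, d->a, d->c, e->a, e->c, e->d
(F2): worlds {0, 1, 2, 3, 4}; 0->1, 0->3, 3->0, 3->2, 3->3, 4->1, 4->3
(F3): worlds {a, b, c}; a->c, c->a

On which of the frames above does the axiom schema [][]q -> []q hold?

Frame correspondent (Sahlqvist): forall x forall y (Rxy -> exists z (Rxz & Rzy)) — i.e. density.
(F1): condition met.
(F2): fails — R01 but no z with R0z and Rz1.
(F3): fails — Rac but no z with Raz and Rzc.
Valid on: (F1).

(F1)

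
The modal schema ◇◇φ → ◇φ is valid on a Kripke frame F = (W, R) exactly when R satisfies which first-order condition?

transitivity: ∀x ∀y ∀z (Rxy ∧ Ryz → Rxz)

This is a form of the 4 axiom.
Its frame correspondent is transitivity — ∀x ∀y ∀z (Rxy ∧ Ryz → Rxz).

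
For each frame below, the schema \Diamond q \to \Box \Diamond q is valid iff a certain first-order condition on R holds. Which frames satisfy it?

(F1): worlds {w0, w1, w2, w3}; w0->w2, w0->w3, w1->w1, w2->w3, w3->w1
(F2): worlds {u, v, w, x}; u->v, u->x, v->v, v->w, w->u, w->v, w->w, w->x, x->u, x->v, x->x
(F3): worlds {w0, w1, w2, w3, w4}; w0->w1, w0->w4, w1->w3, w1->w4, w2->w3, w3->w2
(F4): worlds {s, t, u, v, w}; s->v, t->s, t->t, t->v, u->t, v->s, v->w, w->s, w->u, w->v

Frame correspondent (Sahlqvist): \forall x \forall y \forall z (Rxy \wedge Rxz \to Ryz) — i.e. the Euclidean property.
(F1): fails — Rw0w2 and Rw0w2 but not Rw2w2.
(F2): fails — Ruv and Rux but not Rvx.
(F3): fails — Rw0w4 and Rw0w4 but not Rw4w4.
(F4): fails — Rsv and Rsv but not Rvv.

none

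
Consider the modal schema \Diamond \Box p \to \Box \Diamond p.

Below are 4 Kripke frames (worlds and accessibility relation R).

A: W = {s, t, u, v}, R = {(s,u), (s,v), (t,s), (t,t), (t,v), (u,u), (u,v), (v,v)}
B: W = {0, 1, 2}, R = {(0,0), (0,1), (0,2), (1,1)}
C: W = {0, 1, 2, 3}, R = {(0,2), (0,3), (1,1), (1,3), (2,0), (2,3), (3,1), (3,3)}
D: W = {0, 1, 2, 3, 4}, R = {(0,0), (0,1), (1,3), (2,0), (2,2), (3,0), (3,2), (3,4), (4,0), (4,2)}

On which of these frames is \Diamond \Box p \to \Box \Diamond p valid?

A, C

The schema corresponds to convergence: \forall x \forall y \forall z (Rxy \wedge Rxz \to \exists w (Ryw \wedge Rzw)).
A: ✓.
B: fails — R00 and R02 but 0 and 2 have no common successor.
C: ✓.
D: fails — R00 and R01 but 0 and 1 have no common successor.
Valid on: A, C.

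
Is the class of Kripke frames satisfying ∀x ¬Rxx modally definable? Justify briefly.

Not definable by any modal formula

Any modally definable frame class is closed under surjective bounded morphisms.
The 3-cycle (worlds a,b,c with a→b→c→a) is irreflexive, and the map sending every world to a single reflexive point • is a surjective bounded morphism (forth: every edge maps to (•,•); back: every world has a successor). So any modal formula valid on the 3-cycle is also valid on the reflexive point, which is not irreflexive.
Hence irreflexivity is not modally definable.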